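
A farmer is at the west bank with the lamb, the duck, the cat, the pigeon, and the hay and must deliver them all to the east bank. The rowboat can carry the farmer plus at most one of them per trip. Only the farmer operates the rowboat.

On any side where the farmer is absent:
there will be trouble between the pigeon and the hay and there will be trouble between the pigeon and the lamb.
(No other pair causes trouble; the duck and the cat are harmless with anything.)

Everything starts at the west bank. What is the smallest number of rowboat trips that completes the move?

11

Counting alone: the farmer can take at most 1 across per trip to the east bank, so moving all 5 needs at least 5 loaded trips out, with a return between consecutive ones — at least 9 crossings.
The safety rule pushes this higher. Following every safe sequence of crossings, the most of the 5 that can be at the east bank as the rowboat arrives there on crossing 9 is 4 — never all 5.
So no plan with fewer than 11 crossings exists, and this one achieves 11:
1. Farmer goes to the east bank with the pigeon.  [the west bank: the cat, the duck, the hay, the lamb | the east bank: the pigeon]
2. Farmer goes back to the west bank alone.  [the west bank: the cat, the duck, the hay, the lamb | the east bank: the pigeon]
3. Farmer goes to the east bank with the lamb.  [the west bank: the cat, the duck, the hay | the east bank: the lamb, the pigeon]
4. Farmer goes back to the west bank with the pigeon.  [the west bank: the cat, the duck, the hay, the pigeon | the east bank: the lamb]
5. Farmer goes to the east bank with the hay.  [the west bank: the cat, the duck, the pigeon | the east bank: the hay, the lamb]
6. Farmer goes back to the west bank alone.  [the west bank: the cat, the duck, the pigeon | the east bank: the hay, the lamb]
7. Farmer goes to the east bank with the duck.  [the west bank: the cat, the pigeon | the east bank: the duck, the hay, the lamb]
8. Farmer goes back to the west bank alone.  [the west bank: the cat, the pigeon | the east bank: the duck, the hay, the lamb]
9. Farmer goes to the east bank with the cat.  [the west bank: the pigeon | the east bank: the cat, the duck, the hay, the lamb]
10. Farmer goes back to the west bank alone.  [the west bank: the pigeon | the east bank: the cat, the duck, the hay, the lamb]
11. Farmer goes to the east bank with the pigeon.  [the west bank: — | the east bank: the cat, the duck, the hay, the lamb, the pigeon]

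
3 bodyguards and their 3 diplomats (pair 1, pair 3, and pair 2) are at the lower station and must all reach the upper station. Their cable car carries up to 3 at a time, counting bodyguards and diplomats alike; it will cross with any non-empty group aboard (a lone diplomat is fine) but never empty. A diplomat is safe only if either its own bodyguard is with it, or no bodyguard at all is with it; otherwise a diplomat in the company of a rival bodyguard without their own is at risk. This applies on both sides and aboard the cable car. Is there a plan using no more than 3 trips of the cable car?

No

Counting alone: each trip to the upper station takes at most 3 across and each return brings at least 1 back, so after t trips out (and t−1 returns) at most 3t − (t−1) of the 6 are across; that first reaches 6 at t = 3, so at least 5 crossings are needed.
Since 3 < 5, 3 crossings cannot be enough. (The shortest complete plan in fact takes 5:)
1. bodyguard 1 and diplomat 1 cross → the upper station.
2. bodyguard 1 crosses ← the lower station.
3. bodyguard 1, bodyguard 2, and bodyguard 3 cross → the upper station.
4. diplomat 1 crosses ← the lower station.
5. diplomat 1, diplomat 2, and diplomat 3 cross → the upper station.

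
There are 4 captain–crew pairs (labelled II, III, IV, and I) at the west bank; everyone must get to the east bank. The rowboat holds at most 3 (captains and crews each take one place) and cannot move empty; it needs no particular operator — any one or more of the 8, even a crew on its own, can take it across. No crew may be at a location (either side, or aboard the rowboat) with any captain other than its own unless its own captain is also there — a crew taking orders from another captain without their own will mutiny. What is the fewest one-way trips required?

Counting alone: each trip to the east bank takes at most 3 across and each return brings at least 1 back, so after t trips out (and t−1 returns) at most 3t − (t−1) of the 8 are across; that first reaches 8 at t = 4, so at least 7 crossings are needed.
The safety rule pushes this higher. Following every safe sequence of crossings, the most of the 8 that can be at the east bank as the rowboat arrives there on crossing 7 is 7 — never all 8.
So no plan with fewer than 9 crossings exists, and this one achieves 9:
1. captain II and crew II cross → the east bank.
2. captain II crosses ← the west bank.
3. captain II, captain III, and crew III cross → the east bank.
4. captain II and crew II cross ← the west bank.
5. captain I, captain II, and captain IV cross → the east bank.
6. crew III crosses ← the west bank.
7. crew II and crew III cross → the east bank.
8. crew II crosses ← the west bank.
9. crew I, crew II, and crew IV cross → the east bank.

9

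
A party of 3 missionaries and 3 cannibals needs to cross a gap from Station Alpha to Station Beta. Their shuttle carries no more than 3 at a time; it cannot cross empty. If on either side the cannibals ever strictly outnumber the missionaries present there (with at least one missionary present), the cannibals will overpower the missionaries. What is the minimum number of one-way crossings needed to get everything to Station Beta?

5

Counting alone: each trip to Station Beta takes at most 3 across and each return brings at least 1 back, so after t trips out (and t−1 returns) at most 3t − (t−1) of the 6 are across; that first reaches 6 at t = 3, so at least 5 crossings are needed.
The plan below uses exactly 5 crossings, so it is optimal:
1. 2 cannibals → Station Beta.  (Station Alpha: 3M 1C; Station Beta: 0M 2C)
2. 1 cannibal ← Station Alpha.  (Station Alpha: 3M 2C; Station Beta: 0M 1C)
3. 3 missionaries → Station Beta.  (Station Alpha: 0M 2C; Station Beta: 3M 1C)
4. 1 cannibal ← Station Alpha.  (Station Alpha: 0M 3C; Station Beta: 3M 0C)
5. 3 cannibals → Station Beta.  (Station Alpha: 0M 0C; Station Beta: 3M 3C)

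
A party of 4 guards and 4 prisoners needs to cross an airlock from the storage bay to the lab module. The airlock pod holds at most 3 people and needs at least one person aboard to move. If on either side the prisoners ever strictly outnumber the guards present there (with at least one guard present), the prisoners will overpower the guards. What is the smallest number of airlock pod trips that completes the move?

9

Counting alone: each trip to the lab module takes at most 3 across and each return brings at least 1 back, so after t trips out (and t−1 returns) at most 3t − (t−1) of the 8 are across; that first reaches 8 at t = 4, so at least 7 crossings are needed.
The safety rule pushes this higher. Following every safe sequence of crossings, the most of the 8 that can be at the lab module as the airlock pod arrives there on crossing 7 is 7 — never all 8.
So no plan with fewer than 9 crossings exists, and this one achieves 9:
1. 2 prisoners → the lab module.  (the storage bay: 4G 2P; the lab module: 0G 2P)
2. 1 prisoner ← the storage bay.  (the storage bay: 4G 3P; the lab module: 0G 1P)
3. 3 prisoners → the lab module.  (the storage bay: 4G 0P; the lab module: 0G 4P)
4. 1 prisoner ← the storage bay.  (the storage bay: 4G 1P; the lab module: 0G 3P)
5. 3 guards → the lab module.  (the storage bay: 1G 1P; the lab module: 3G 3P)
6. 1 guard and 1 prisoner ← the storage bay.  (the storage bay: 2G 2P; the lab module: 2G 2P)
7. 2 guards → the lab module.  (the storage bay: 0G 2P; the lab module: 4G 2P)
8. 1 prisoner ← the storage bay.  (the storage bay: 0G 3P; the lab module: 4G 1P)
9. 3 prisoners → the lab module.  (the storage bay: 0G 0P; the lab module: 4G 4P)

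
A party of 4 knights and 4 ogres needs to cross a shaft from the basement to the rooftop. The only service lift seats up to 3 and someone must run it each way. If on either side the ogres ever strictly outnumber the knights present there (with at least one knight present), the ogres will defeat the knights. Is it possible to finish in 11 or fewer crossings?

Yes — this plan uses 9 crossings (≤ 11):
1. 2 ogres → the rooftop.  (the basement: 4K 2O; the rooftop: 0K 2O)
2. 1 ogre ← the basement.  (the basement: 4K 3O; the rooftop: 0K 1O)
3. 3 ogres → the rooftop.  (the basement: 4K 0O; the rooftop: 0K 4O)
4. 1 ogre ← the basement.  (the basement: 4K 1O; the rooftop: 0K 3O)
5. 3 knights → the rooftop.  (the basement: 1K 1O; the rooftop: 3K 3O)
6. 1 knight and 1 ogre ← the basement.  (the basement: 2K 2O; the rooftop: 2K 2O)
7. 2 knights → the rooftop.  (the basement: 0K 2O; the rooftop: 4K 2O)
8. 1 ogre ← the basement.  (the basement: 0K 3O; the rooftop: 4K 1O)
9. 3 ogres → the rooftop.  (the basement: 0K 0O; the rooftop: 4K 4O)

Yes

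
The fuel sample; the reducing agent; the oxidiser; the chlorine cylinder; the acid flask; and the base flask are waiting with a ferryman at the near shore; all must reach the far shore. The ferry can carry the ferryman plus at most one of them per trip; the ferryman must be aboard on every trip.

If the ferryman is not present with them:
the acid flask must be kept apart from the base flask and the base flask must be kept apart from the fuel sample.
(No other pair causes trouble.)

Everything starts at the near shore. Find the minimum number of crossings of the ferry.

Counting alone: the ferryman can take at most 1 across per trip to the far shore, so moving all 6 needs at least 6 loaded trips out, with a return between consecutive ones — at least 11 crossings.
The safety rule pushes this higher. Following every safe sequence of crossings, the most of the 6 that can be at the far shore as the ferry arrives there on crossing 11 is 5 — never all 6.
So no plan with fewer than 13 crossings exists, and this one achieves 13:
1. Ferryman goes to the far shore with the base flask.
2. Ferryman goes back to the near shore alone.
3. Ferryman goes to the far shore with the fuel sample.
4. Ferryman goes back to the near shore with the base flask.
5. Ferryman goes to the far shore with the acid flask.
6. Ferryman goes back to the near shore alone.
7. Ferryman goes to the far shore with the reducing agent.
8. Ferryman goes back to the near shore alone.
9. Ferryman goes to the far shore with the oxidiser.
10. Ferryman goes back to the near shore alone.
11. Ferryman goes to the far shore with the chlorine cylinder.
12. Ferryman goes back to the near shore alone.
13. Ferryman goes to the far shore with the base flask.

13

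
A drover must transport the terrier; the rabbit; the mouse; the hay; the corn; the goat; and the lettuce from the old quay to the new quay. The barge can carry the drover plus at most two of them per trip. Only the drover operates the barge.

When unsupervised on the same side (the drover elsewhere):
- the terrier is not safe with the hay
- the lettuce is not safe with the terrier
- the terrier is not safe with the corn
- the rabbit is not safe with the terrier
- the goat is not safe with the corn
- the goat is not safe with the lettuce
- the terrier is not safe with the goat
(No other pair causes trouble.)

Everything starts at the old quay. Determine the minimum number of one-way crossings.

Counting alone: the drover can take at most 2 across per trip to the new quay, so moving all 7 needs at least 4 loaded trips out, with a return between consecutive ones — at least 7 crossings.
The safety rule pushes this higher. Following every safe sequence of crossings, the most of the 7 that can be at the new quay as the barge arrives there on crossings 7, 9 is 5, 6 respectively — never all 7.
So no plan with fewer than 11 crossings exists, and this one achieves 11:
1. Drover goes to the new quay with the goat and the terrier.  [the old quay: the corn, the hay, the lettuce, the mouse, the rabbit | the new quay: the goat, the terrier]
2. Drover goes back to the old quay with the terrier.  [the old quay: the corn, the hay, the lettuce, the mouse, the rabbit, the terrier | the new quay: the goat]
3. Drover goes to the new quay with the rabbit and the terrier.  [the old quay: the corn, the hay, the lettuce, the mouse | the new quay: the goat, the rabbit, the terrier]
4. Drover goes back to the old quay with the terrier.  [the old quay: the corn, the hay, the lettuce, the mouse, the terrier | the new quay: the goat, the rabbit]
5. Drover goes to the new quay with the mouse and the terrier.  [the old quay: the corn, the hay, the lettuce | the new quay: the goat, the mouse, the rabbit, the terrier]
6. Drover goes back to the old quay with the terrier.  [the old quay: the corn, the hay, the lettuce, the terrier | the new quay: the goat, the mouse, the rabbit]
7. Drover goes to the new quay with the hay and the terrier.  [the old quay: the corn, the lettuce | the new quay: the goat, the hay, the mouse, the rabbit, the terrier]
8. Drover goes back to the old quay with the terrier.  [the old quay: the corn, the lettuce, the terrier | the new quay: the goat, the hay, the mouse, the rabbit]
9. Drover goes to the new quay with the corn and the lettuce.  [the old quay: the terrier | the new quay: the corn, the goat, the hay, the lettuce, the mouse, the rabbit]
10. Drover goes back to the old quay with the goat.  [the old quay: the goat, the terrier | the new quay: the corn, the hay, the lettuce, the mouse, the rabbit]
11. Drover goes to the new quay with the goat and the terrier.  [the old quay: — | the new quay: the corn, the goat, the hay, the lettuce, the mouse, the rabbit, the terrier]

11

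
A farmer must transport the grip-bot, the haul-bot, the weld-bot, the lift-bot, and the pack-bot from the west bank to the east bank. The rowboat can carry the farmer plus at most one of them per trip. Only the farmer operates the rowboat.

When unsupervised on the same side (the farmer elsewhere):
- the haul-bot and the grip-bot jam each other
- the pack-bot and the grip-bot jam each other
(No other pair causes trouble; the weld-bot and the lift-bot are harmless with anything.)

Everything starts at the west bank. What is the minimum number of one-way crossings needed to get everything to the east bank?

Counting alone: the farmer can take at most 1 across per trip to the east bank, so moving all 5 needs at least 5 loaded trips out, with a return between consecutive ones — at least 9 crossings.
The safety rule pushes this higher. Following every safe sequence of crossings, the most of the 5 that can be at the east bank as the rowboat arrives there on crossing 9 is 4 — never all 5.
So no plan with fewer than 11 crossings exists, and this one achieves 11:
1. Farmer goes to the east bank with the grip-bot.
2. Farmer goes back to the west bank alone.
3. Farmer goes to the east bank with the haul-bot.
4. Farmer goes back to the west bank with the grip-bot.
5. Farmer goes to the east bank with the pack-bot.
6. Farmer goes back to the west bank alone.
7. Farmer goes to the east bank with the weld-bot.
8. Farmer goes back to the west bank alone.
9. Farmer goes to the east bank with the lift-bot.
10. Farmer goes back to the west bank alone.
11. Farmer goes to the east bank with the grip-bot.

11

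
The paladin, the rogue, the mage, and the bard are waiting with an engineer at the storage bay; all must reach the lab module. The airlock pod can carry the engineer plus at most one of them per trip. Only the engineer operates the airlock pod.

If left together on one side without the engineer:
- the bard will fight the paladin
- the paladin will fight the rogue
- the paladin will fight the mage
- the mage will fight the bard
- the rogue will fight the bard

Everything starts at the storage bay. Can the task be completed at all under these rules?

Whatever the first load, the items left behind include a forbidden pair without the engineer. No opening move is safe, so no plan exists.

No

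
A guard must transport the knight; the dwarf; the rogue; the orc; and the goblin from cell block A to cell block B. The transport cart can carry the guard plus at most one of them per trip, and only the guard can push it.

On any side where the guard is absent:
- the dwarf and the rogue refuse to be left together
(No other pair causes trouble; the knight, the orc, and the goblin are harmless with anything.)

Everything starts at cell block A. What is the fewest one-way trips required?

9

Counting alone: the guard can take at most 1 across per trip to cell block B, so moving all 5 needs at least 5 loaded trips out, with a return between consecutive ones — at least 9 crossings.
The plan below uses exactly 9 crossings, so it is optimal:
1. Guard goes to cell block B with the dwarf.  [cell block A: the goblin, the knight, the orc, the rogue | cell block B: the dwarf]
2. Guard goes back to cell block A alone.  [cell block A: the goblin, the knight, the orc, the rogue | cell block B: the dwarf]
3. Guard goes to cell block B with the knight.  [cell block A: the goblin, the orc, the rogue | cell block B: the dwarf, the knight]
4. Guard goes back to cell block A alone.  [cell block A: the goblin, the orc, the rogue | cell block B: the dwarf, the knight]
5. Guard goes to cell block B with the orc.  [cell block A: the goblin, the rogue | cell block B: the dwarf, the knight, the orc]
6. Guard goes back to cell block A alone.  [cell block A: the goblin, the rogue | cell block B: the dwarf, the knight, the orc]
7. Guard goes to cell block B with the goblin.  [cell block A: the rogue | cell block B: the dwarf, the goblin, the knight, the orc]
8. Guard goes back to cell block A alone.  [cell block A: the rogue | cell block B: the dwarf, the goblin, the knight, the orc]
9. Guard goes to cell block B with the rogue.  [cell block A: — | cell block B: the dwarf, the goblin, the knight, the orc, the rogue]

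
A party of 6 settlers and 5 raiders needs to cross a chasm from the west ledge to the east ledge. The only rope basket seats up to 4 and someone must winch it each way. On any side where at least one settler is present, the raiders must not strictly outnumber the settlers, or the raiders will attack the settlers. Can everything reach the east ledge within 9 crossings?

Yes — this plan uses 7 crossings (≤ 9):
1. 2 raiders → the east ledge.  (the west ledge: 6S 3R; the east ledge: 0S 2R)
2. 1 raider ← the west ledge.  (the west ledge: 6S 4R; the east ledge: 0S 1R)
3. 4 raiders → the east ledge.  (the west ledge: 6S 0R; the east ledge: 0S 5R)
4. 1 raider ← the west ledge.  (the west ledge: 6S 1R; the east ledge: 0S 4R)
5. 4 settlers → the east ledge.  (the west ledge: 2S 1R; the east ledge: 4S 4R)
6. 1 raider ← the west ledge.  (the west ledge: 2S 2R; the east ledge: 4S 3R)
7. 2 settlers and 2 raiders → the east ledge.  (the west ledge: 0S 0R; the east ledge: 6S 5R)

Yes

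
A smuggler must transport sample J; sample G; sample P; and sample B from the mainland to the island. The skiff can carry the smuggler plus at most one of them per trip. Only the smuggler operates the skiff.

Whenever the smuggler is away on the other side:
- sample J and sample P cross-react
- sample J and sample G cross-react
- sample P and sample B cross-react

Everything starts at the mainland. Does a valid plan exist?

Whatever the first load, the items left behind include a forbidden pair without the smuggler. No opening move is safe, so no plan exists.

No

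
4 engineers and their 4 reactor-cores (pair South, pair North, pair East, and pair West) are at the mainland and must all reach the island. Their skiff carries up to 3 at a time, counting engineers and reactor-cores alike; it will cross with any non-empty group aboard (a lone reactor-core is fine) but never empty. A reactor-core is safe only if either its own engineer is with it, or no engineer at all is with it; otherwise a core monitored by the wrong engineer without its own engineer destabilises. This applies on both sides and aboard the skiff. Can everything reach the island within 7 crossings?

No

Counting alone: each trip to the island takes at most 3 across and each return brings at least 1 back, so after t trips out (and t−1 returns) at most 3t − (t−1) of the 8 are across; that first reaches 8 at t = 4, so at least 7 crossings are needed.
The safety rule pushes this higher. Following every safe sequence of crossings, the most of the 8 that can be at the island as the skiff arrives there on crossing 7 is 7 — never all 8.
So the move cannot be finished within 7 crossings. (The shortest complete plan takes 9:)
1. engineer South and reactor-core South cross → the island.
2. engineer South crosses ← the mainland.
3. engineer North, engineer South, and reactor-core North cross → the island.
4. engineer South and reactor-core South cross ← the mainland.
5. engineer East, engineer South, and engineer West cross → the island.
6. reactor-core North crosses ← the mainland.
7. reactor-core North and reactor-core South cross → the island.
8. reactor-core South crosses ← the mainland.
9. reactor-core East, reactor-core South, and reactor-core West cross → the island.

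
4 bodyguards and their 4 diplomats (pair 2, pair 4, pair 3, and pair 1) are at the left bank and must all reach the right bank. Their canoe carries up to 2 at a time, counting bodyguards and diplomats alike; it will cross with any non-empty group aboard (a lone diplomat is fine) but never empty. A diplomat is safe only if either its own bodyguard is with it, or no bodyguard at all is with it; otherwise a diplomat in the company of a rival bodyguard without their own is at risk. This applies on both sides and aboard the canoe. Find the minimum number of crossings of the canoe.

Following every safe sequence of crossings from the start, the most of the 8 that can be at the right bank as the canoe arrives there on crossings 1, 3, 5 is 2, 3, 4 respectively; the best ever achieved is 4 of 8.
From crossing 7 on, no configuration arises that was not already reachable earlier: only 44 distinct safe configurations (who is on which side, and where the canoe is) can ever be reached, none of them has everyone across, and every continuation just revisits them. So no valid plan exists.

impossible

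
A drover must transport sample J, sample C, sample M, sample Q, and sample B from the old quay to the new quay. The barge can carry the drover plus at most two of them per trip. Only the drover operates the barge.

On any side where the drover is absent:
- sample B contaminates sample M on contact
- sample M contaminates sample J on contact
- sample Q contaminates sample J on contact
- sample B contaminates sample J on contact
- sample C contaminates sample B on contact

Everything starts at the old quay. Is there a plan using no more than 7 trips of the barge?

Yes — this plan uses 7 crossings (≤ 7):
1. Drover goes to the new quay with sample B and sample J.  [the old quay: sample C, sample M, sample Q | the new quay: sample B, sample J]
2. Drover goes back to the old quay with sample J.  [the old quay: sample C, sample J, sample M, sample Q | the new quay: sample B]
3. Drover goes to the new quay with sample C and sample J.  [the old quay: sample M, sample Q | the new quay: sample B, sample C, sample J]
4. Drover goes back to the old quay with sample B.  [the old quay: sample B, sample M, sample Q | the new quay: sample C, sample J]
5. Drover goes to the new quay with sample M and sample Q.  [the old quay: sample B | the new quay: sample C, sample J, sample M, sample Q]
6. Drover goes back to the old quay with sample J.  [the old quay: sample B, sample J | the new quay: sample C, sample M, sample Q]
7. Drover goes to the new quay with sample B and sample J.  [the old quay: — | the new quay: sample B, sample C, sample J, sample M, sample Q]

Yes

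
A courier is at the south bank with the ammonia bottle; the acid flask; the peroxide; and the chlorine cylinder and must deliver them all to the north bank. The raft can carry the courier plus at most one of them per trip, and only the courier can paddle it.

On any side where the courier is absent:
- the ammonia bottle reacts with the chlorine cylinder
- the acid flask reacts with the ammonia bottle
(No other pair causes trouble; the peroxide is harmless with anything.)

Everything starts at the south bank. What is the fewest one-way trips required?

9

Counting alone: the courier can take at most 1 across per trip to the north bank, so moving all 4 needs at least 4 loaded trips out, with a return between consecutive ones — at least 7 crossings.
The safety rule pushes this higher. Following every safe sequence of crossings, the most of the 4 that can be at the north bank as the raft arrives there on crossing 7 is 3 — never all 4.
So no plan with fewer than 9 crossings exists, and this one achieves 9:
1. Courier goes to the north bank with the ammonia bottle.  [the south bank: the acid flask, the chlorine cylinder, the peroxide | the north bank: the ammonia bottle]
2. Courier goes back to the south bank alone.  [the south bank: the acid flask, the chlorine cylinder, the peroxide | the north bank: the ammonia bottle]
3. Courier goes to the north bank with the acid flask.  [the south bank: the chlorine cylinder, the peroxide | the north bank: the acid flask, the ammonia bottle]
4. Courier goes back to the south bank with the ammonia bottle.  [the south bank: the ammonia bottle, the chlorine cylinder, the peroxide | the north bank: the acid flask]
5. Courier goes to the north bank with the chlorine cylinder.  [the south bank: the ammonia bottle, the peroxide | the north bank: the acid flask, the chlorine cylinder]
6. Courier goes back to the south bank alone.  [the south bank: the ammonia bottle, the peroxide | the north bank: the acid flask, the chlorine cylinder]
7. Courier goes to the north bank with the peroxide.  [the south bank: the ammonia bottle | the north bank: the acid flask, the chlorine cylinder, the peroxide]
8. Courier goes back to the south bank alone.  [the south bank: the ammonia bottle | the north bank: the acid flask, the chlorine cylinder, the peroxide]
9. Courier goes to the north bank with the ammonia bottle.  [the south bank: — | the north bank: the acid flask, the ammonia bottle, the chlorine cylinder, the peroxide]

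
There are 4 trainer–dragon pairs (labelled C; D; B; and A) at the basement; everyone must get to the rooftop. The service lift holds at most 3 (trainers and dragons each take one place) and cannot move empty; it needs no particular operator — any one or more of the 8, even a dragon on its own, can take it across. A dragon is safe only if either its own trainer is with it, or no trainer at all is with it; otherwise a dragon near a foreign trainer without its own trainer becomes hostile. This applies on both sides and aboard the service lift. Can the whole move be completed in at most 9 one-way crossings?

Yes

Yes — this plan uses 9 crossings (≤ 9):
1. dragon C and trainer C cross → the rooftop.
2. trainer C crosses ← the basement.
3. dragon D, trainer C, and trainer D cross → the rooftop.
4. dragon C and trainer C cross ← the basement.
5. trainer A, trainer B, and trainer C cross → the rooftop.
6. dragon D crosses ← the basement.
7. dragon C and dragon D cross → the rooftop.
8. dragon C crosses ← the basement.
9. dragon A, dragon B, and dragon C cross → the rooftop.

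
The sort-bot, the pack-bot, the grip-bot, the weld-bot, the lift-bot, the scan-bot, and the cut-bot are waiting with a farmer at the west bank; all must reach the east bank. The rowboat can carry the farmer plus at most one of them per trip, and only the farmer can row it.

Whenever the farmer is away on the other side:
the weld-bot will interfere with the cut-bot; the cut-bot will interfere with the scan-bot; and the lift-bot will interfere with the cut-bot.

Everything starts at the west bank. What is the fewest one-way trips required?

Following every safe sequence of crossings from the start, the most of the 7 that can be at the east bank as the rowboat arrives there on crossings 1, 3, 5, 7, 9 is 1, 2, 3, 4, 5 respectively; the best ever achieved is 5 of 7.
From crossing 11 on, no configuration arises that was not already reachable earlier: only 72 distinct safe configurations (who is on which side, and where the rowboat is) can ever be reached, none of them has everyone across, and every continuation just revisits them. So no valid plan exists.

impossible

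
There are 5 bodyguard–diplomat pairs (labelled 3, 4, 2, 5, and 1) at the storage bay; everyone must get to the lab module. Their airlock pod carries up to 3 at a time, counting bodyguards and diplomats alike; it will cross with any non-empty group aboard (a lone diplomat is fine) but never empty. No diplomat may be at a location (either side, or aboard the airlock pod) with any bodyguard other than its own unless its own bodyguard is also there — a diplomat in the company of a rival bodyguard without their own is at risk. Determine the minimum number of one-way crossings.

11

Counting alone: each trip to the lab module takes at most 3 across and each return brings at least 1 back, so after t trips out (and t−1 returns) at most 3t − (t−1) of the 10 are across; that first reaches 10 at t = 5, so at least 9 crossings are needed.
The safety rule pushes this higher. Following every safe sequence of crossings, the most of the 10 that can be at the lab module as the airlock pod arrives there on crossing 9 is 9 — never all 10.
So no plan with fewer than 11 crossings exists, and this one achieves 11:
1. bodyguard 3 and diplomat 3 cross → the lab module.
2. bodyguard 3 crosses ← the storage bay.
3. diplomat 2, diplomat 4, and diplomat 5 cross → the lab module.
4. diplomat 3 crosses ← the storage bay.
5. bodyguard 2, bodyguard 4, and bodyguard 5 cross → the lab module.
6. bodyguard 4 and diplomat 4 cross ← the storage bay.
7. bodyguard 1, bodyguard 3, and bodyguard 4 cross → the lab module.
8. diplomat 2 crosses ← the storage bay.
9. diplomat 3 and diplomat 4 cross → the lab module.
10. diplomat 3 crosses ← the storage bay.
11. diplomat 1, diplomat 2, and diplomat 3 cross → the lab module.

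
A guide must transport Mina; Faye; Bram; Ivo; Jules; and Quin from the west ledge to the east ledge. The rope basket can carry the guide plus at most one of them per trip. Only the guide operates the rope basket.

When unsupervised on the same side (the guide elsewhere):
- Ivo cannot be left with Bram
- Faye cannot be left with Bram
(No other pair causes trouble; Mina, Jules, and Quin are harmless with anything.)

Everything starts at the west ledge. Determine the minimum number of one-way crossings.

Counting alone: the guide can take at most 1 across per trip to the east ledge, so moving all 6 needs at least 6 loaded trips out, with a return between consecutive ones — at least 11 crossings.
The safety rule pushes this higher. Following every safe sequence of crossings, the most of the 6 that can be at the east ledge as the rope basket arrives there on crossing 11 is 5 — never all 6.
So no plan with fewer than 13 crossings exists, and this one achieves 13:
1. Guide goes to the east ledge with Bram.
2. Guide goes back to the west ledge alone.
3. Guide goes to the east ledge with Mina.
4. Guide goes back to the west ledge alone.
5. Guide goes to the east ledge with Faye.
6. Guide goes back to the west ledge with Bram.
7. Guide goes to the east ledge with Ivo.
8. Guide goes back to the west ledge alone.
9. Guide goes to the east ledge with Jules.
10. Guide goes back to the west ledge alone.
11. Guide goes to the east ledge with Quin.
12. Guide goes back to the west ledge alone.
13. Guide goes to the east ledge with Bram.

13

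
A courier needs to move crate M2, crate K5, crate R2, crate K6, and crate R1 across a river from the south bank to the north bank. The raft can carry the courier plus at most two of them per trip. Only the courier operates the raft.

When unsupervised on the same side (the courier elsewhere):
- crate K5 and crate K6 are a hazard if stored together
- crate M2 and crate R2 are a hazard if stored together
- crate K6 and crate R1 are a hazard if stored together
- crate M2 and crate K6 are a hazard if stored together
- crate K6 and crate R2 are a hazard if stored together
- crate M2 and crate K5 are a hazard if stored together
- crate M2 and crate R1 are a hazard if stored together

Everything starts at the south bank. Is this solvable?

Following every safe sequence of crossings from the start, the most of the 5 that can be at the north bank as the raft arrives there on crossings 1, 3 is 2, 3 respectively; the best ever achieved is 3 of 5.
From crossing 5 on, no configuration arises that was not already reachable earlier: only 10 distinct safe configurations (who is on which side, and where the raft is) can ever be reached, none of them has everyone across, and every continuation just revisits them. So no valid plan exists.

No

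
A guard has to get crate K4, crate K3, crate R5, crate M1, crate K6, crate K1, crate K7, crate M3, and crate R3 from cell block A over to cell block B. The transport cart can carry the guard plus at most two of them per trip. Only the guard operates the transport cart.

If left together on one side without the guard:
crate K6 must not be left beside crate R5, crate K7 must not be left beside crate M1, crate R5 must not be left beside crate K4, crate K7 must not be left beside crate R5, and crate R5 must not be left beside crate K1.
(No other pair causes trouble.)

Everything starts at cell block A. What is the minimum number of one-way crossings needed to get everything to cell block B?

Counting alone: the guard can take at most 2 across per trip to cell block B, so moving all 9 needs at least 5 loaded trips out, with a return between consecutive ones — at least 9 crossings.
The safety rule pushes this higher. Following every safe sequence of crossings, the most of the 9 that can be at cell block B as the transport cart arrives there on crossing 9 is 8 — never all 9.
So no plan with fewer than 11 crossings exists, and this one achieves 11:
1. Guard goes to cell block B with crate M1 and crate R5.  [cell block A: crate K1, crate K3, crate K4, crate K6, crate K7, crate M3, crate R3 | cell block B: crate M1, crate R5]
2. Guard goes back to cell block A alone.  [cell block A: crate K1, crate K3, crate K4, crate K6, crate K7, crate M3, crate R3 | cell block B: crate M1, crate R5]
3. Guard goes to cell block B with crate K3.  [cell block A: crate K1, crate K4, crate K6, crate K7, crate M3, crate R3 | cell block B: crate K3, crate M1, crate R5]
4. Guard goes back to cell block A alone.  [cell block A: crate K1, crate K4, crate K6, crate K7, crate M3, crate R3 | cell block B: crate K3, crate M1, crate R5]
5. Guard goes to cell block B with crate K4 and crate K6.  [cell block A: crate K1, crate K7, crate M3, crate R3 | cell block B: crate K3, crate K4, crate K6, crate M1, crate R5]
6. Guard goes back to cell block A with crate R5.  [cell block A: crate K1, crate K7, crate M3, crate R3, crate R5 | cell block B: crate K3, crate K4, crate K6, crate M1]
7. Guard goes to cell block B with crate K1 and crate K7.  [cell block A: crate M3, crate R3, crate R5 | cell block B: crate K1, crate K3, crate K4, crate K6, crate K7, crate M1]
8. Guard goes back to cell block A with crate M1.  [cell block A: crate M1, crate M3, crate R3, crate R5 | cell block B: crate K1, crate K3, crate K4, crate K6, crate K7]
9. Guard goes to cell block B with crate M3 and crate R3.  [cell block A: crate M1, crate R5 | cell block B: crate K1, crate K3, crate K4, crate K6, crate K7, crate M3, crate R3]
10. Guard goes back to cell block A alone.  [cell block A: crate M1, crate R5 | cell block B: crate K1, crate K3, crate K4, crate K6, crate K7, crate M3, crate R3]
11. Guard goes to cell block B with crate M1 and crate R5.  [cell block A: — | cell block B: crate K1, crate K3, crate K4, crate K6, crate K7, crate M1, crate M3, crate R3, crate R5]

11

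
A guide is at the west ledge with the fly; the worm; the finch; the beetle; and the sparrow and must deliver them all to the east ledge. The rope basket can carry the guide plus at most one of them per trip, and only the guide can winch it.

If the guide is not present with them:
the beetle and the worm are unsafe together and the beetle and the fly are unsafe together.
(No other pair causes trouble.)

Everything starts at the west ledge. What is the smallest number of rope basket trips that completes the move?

11

Counting alone: the guide can take at most 1 across per trip to the east ledge, so moving all 5 needs at least 5 loaded trips out, with a return between consecutive ones — at least 9 crossings.
The safety rule pushes this higher. Following every safe sequence of crossings, the most of the 5 that can be at the east ledge as the rope basket arrives there on crossing 9 is 4 — never all 5.
So no plan with fewer than 11 crossings exists, and this one achieves 11:
1. Guide goes to the east ledge with the beetle.  [the west ledge: the finch, the fly, the sparrow, the worm | the east ledge: the beetle]
2. Guide goes back to the west ledge alone.  [the west ledge: the finch, the fly, the sparrow, the worm | the east ledge: the beetle]
3. Guide goes to the east ledge with the fly.  [the west ledge: the finch, the sparrow, the worm | the east ledge: the beetle, the fly]
4. Guide goes back to the west ledge with the beetle.  [the west ledge: the beetle, the finch, the sparrow, the worm | the east ledge: the fly]
5. Guide goes to the east ledge with the worm.  [the west ledge: the beetle, the finch, the sparrow | the east ledge: the fly, the worm]
6. Guide goes back to the west ledge alone.  [the west ledge: the beetle, the finch, the sparrow | the east ledge: the fly, the worm]
7. Guide goes to the east ledge with the finch.  [the west ledge: the beetle, the sparrow | the east ledge: the finch, the fly, the worm]
8. Guide goes back to the west ledge alone.  [the west ledge: the beetle, the sparrow | the east ledge: the finch, the fly, the worm]
9. Guide goes to the east ledge with the sparrow.  [the west ledge: the beetle | the east ledge: the finch, the fly, the sparrow, the worm]
10. Guide goes back to the west ledge alone.  [the west ledge: the beetle | the east ledge: the finch, the fly, the sparrow, the worm]
11. Guide goes to the east ledge with the beetle.  [the west ledge: — | the east ledge: the beetle, the finch, the fly, the sparrow, the worm]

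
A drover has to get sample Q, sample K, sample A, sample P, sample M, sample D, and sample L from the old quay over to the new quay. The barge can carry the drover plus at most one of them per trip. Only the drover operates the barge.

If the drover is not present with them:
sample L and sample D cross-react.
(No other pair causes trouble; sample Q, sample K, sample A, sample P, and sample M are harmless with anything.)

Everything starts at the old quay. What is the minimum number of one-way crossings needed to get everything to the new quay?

Counting alone: the drover can take at most 1 across per trip to the new quay, so moving all 7 needs at least 7 loaded trips out, with a return between consecutive ones — at least 13 crossings.
The plan below uses exactly 13 crossings, so it is optimal:
1. Drover goes to the new quay with sample D.  [the old quay: sample A, sample K, sample L, sample M, sample P, sample Q | the new quay: sample D]
2. Drover goes back to the old quay alone.  [the old quay: sample A, sample K, sample L, sample M, sample P, sample Q | the new quay: sample D]
3. Drover goes to the new quay with sample Q.  [the old quay: sample A, sample K, sample L, sample M, sample P | the new quay: sample D, sample Q]
4. Drover goes back to the old quay alone.  [the old quay: sample A, sample K, sample L, sample M, sample P | the new quay: sample D, sample Q]
5. Drover goes to the new quay with sample K.  [the old quay: sample A, sample L, sample M, sample P | the new quay: sample D, sample K, sample Q]
6. Drover goes back to the old quay alone.  [the old quay: sample A, sample L, sample M, sample P | the new quay: sample D, sample K, sample Q]
7. Drover goes to the new quay with sample A.  [the old quay: sample L, sample M, sample P | the new quay: sample A, sample D, sample K, sample Q]
8. Drover goes back to the old quay alone.  [the old quay: sample L, sample M, sample P | the new quay: sample A, sample D, sample K, sample Q]
9. Drover goes to the new quay with sample P.  [the old quay: sample L, sample M | the new quay: sample A, sample D, sample K, sample P, sample Q]
10. Drover goes back to the old quay alone.  [the old quay: sample L, sample M | the new quay: sample A, sample D, sample K, sample P, sample Q]
11. Drover goes to the new quay with sample M.  [the old quay: sample L | the new quay: sample A, sample D, sample K, sample M, sample P, sample Q]
12. Drover goes back to the old quay alone.  [the old quay: sample L | the new quay: sample A, sample D, sample K, sample M, sample P, sample Q]
13. Drover goes to the new quay with sample L.  [the old quay: — | the new quay: sample A, sample D, sample K, sample L, sample M, sample P, sample Q]

13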